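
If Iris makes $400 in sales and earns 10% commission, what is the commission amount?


Convert rate to decimal:
10% = 0.1
Multiply by sales:
$400 x 0.1 = $40

$40


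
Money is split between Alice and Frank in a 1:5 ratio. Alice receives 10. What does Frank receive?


Find the multiplier:
10 / 1 = 10
Apply to Frank's share:
5 x 10 = 50

50


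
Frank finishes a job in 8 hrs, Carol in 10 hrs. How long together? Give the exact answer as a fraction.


Frank's rate: 1/8 of the job per hour
Carol's rate: 1/10 of the job per hour
Combined rate: 1/8 + 1/10 = 9/40 per hour
Time = 1 / (9/40) = 40/9 hours (≈ 4.44 hours)

40/9 hours


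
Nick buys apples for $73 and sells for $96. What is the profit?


Selling price = $96
Cost price = $73
Profit = selling price - cost price:
Profit = $96 - $73 = $23

$23


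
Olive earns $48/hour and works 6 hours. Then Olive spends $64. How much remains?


Calculate earnings:
6 x $48 = $288
Subtract spending:
$288 - $64 = $224

$224


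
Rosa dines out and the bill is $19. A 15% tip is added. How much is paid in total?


Calculate the tip:
15% of $19 = $2.85
Add tip to meal cost:
$19 + $2.85 = $21.85

$21.85


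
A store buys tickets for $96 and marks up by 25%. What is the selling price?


Calculate the markup amount:
25% of $96 = $24
Add to cost:
$96 + $24 = $120

$120


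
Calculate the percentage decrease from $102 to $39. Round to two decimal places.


Find the absolute change:
|39 - 102| = 63
Divide by original and multiply by 100:
63 / 102 x 100 = 61.7647...% ≈ 61.76%

61.76%


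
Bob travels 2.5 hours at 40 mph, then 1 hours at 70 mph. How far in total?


Leg 1 distance:
40 x 2.5 = 100 miles
Leg 2 distance:
70 x 1 = 70 miles
Total distance:
100 + 70 = 170 miles

170 miles


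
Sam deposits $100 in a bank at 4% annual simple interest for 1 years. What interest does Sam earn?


Use the formula I = P x R x T / 100
P x R x T = 100 x 4 x 1 = 400
I = 400 / 100 = $4

$4


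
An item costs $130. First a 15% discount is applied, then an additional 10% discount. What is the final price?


First discount:
15% of $130 = $19.50
Price after first discount:
$130 - $19.50 = $110.50
Second discount:
10% of $110.50 = $11.05
Final price:
$110.50 - $11.05 = $99.45

$99.45


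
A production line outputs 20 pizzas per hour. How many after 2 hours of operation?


Production rate: 20 pizzas per hour
Time: 2 hours
Total: 20 x 2 = 40 pizzas

40 pizzas


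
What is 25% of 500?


Convert percentage to decimal:
25% = 0.25
Multiply:
500 x 0.25 = 125

125


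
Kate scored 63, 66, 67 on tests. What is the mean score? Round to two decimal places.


Add the scores:
63 + 66 + 67 = 196
Divide by the number of tests:
196 / 3 = 65.3333... ≈ 65.33

65.33


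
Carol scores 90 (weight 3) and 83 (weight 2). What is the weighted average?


Weighted sum:
3 x 90 + 2 x 83 = 436
Total weight:
3 + 2 = 5
Weighted average:
436 / 5 = 87.2

87.2


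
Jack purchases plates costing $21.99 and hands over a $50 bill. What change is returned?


Start with the amount paid:
$50
Subtract the price:
$50 - $21.99 = $28.01

$28.01


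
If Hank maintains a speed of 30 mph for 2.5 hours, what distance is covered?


Use the formula: distance = speed x time
Speed = 30 mph, Time = 2.5 hours
30 x 2.5 = 75 miles

75 miles


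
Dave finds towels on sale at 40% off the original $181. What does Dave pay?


Calculate the discount amount:
40% of $181 = $72.40
Subtract from original:
$181 - $72.40 = $108.60

$108.60


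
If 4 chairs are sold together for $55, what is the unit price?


Total cost: $55
Number of items: 4
Unit price: $55 / 4 = $13.75

$13.75


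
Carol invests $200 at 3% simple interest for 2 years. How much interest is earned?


Use the formula I = P x R x T / 100
P x R x T = 200 x 3 x 2 = 1200
I = 1200 / 100 = $12

$12


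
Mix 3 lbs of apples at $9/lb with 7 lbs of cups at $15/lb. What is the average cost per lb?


Cost of apples:
3 x $9 = $27
Cost of cups:
7 x $15 = $105
Total cost: $27 + $105 = $132
Total weight: 10 lbs
Average: $132 / 10 = $13.20/lb

$13.20/lb


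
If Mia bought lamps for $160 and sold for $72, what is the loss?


Selling price = $72
Cost price = $160
Loss = cost price - selling price:
Loss = $160 - $72 = $88

$88


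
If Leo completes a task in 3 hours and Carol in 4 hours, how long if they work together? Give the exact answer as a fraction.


Leo's rate: 1/3 of the job per hour
Carol's rate: 1/4 of the job per hour
Combined rate: 1/3 + 1/4 = 7/12 per hour
Time = 1 / (7/12) = 12/7 hours (≈ 1.71 hours)

12/7 hours


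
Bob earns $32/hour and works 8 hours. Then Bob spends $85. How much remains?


Calculate earnings:
8 x $32 = $256
Subtract spending:
$256 - $85 = $171

$171


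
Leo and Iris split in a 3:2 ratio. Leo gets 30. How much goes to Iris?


Find the multiplier:
30 / 3 = 10
Apply to Iris's share:
2 x 10 = 20

20


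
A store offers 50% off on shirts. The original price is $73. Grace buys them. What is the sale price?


Calculate the discount amount:
50% of $73 = $36.50
Subtract from original:
$73 - $36.50 = $36.50

$36.50


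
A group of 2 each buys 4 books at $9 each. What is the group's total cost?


Cost per person:
4 x $9 = $36
Group total:
2 x $36 = $72

$72


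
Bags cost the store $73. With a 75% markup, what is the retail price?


Calculate the markup amount:
75% of $73 = $54.75
Add to cost:
$73 + $54.75 = $127.75

$127.75


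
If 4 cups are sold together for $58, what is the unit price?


Total cost: $58
Number of items: 4
Unit price: $58 / 4 = $14.50

$14.50


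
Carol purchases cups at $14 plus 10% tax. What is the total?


Calculate the tax:
10% of $14 = $1.40
Add tax to price:
$14 + $1.40 = $15.40

$15.40


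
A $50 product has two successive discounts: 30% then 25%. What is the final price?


First discount:
30% of $50 = $15
Price after first discount:
$50 - $15 = $35
Second discount:
25% of $35 = $8.75
Final price:
$35 - $8.75 = $26.25

$26.25


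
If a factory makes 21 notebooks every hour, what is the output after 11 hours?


Production rate: 21 notebooks per hour
Time: 11 hours
Total: 21 x 11 = 231 notebooks

231 notebooks


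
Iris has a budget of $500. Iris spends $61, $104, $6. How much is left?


Add up expenses:
$61 + $104 + $6 = $171
Subtract from budget:
$500 - $171 = $329

$329


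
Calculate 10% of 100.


Convert percentage to decimal:
10% = 0.1
Multiply:
100 x 0.1 = 10

10


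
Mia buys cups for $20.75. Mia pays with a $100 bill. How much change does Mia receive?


Start with the amount paid:
$100
Subtract the price:
$100 - $20.75 = $79.25

$79.25


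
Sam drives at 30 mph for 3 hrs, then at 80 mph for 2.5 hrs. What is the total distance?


Leg 1 distance:
30 x 3 = 90 miles
Leg 2 distance:
80 x 2.5 = 200 miles
Total distance:
90 + 200 = 290 miles

290 miles


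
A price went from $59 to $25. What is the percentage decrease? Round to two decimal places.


Find the absolute change:
|25 - 59| = 34
Divide by original and multiply by 100:
34 / 59 x 100 = 57.6271...% ≈ 57.63%

57.63%


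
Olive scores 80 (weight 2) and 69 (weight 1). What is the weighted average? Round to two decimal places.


Weighted sum:
2 x 80 + 1 x 69 = 229
Total weight:
2 + 1 = 3
Weighted average:
229 / 3 = 76.3333... ≈ 76.33

76.33


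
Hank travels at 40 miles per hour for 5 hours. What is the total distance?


Use the formula: distance = speed x time
Speed = 40 mph, Time = 5 hours
40 x 5 = 200 miles

200 miles


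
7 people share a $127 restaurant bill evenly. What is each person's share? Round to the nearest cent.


Total bill: $127
Number of people: 7
Each pays: $127 / 7 = $18.1428... ≈ $18.14

$18.14


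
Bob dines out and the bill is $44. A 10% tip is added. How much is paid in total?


Calculate the tip:
10% of $44 = $4.40
Add tip to meal cost:
$44 + $4.40 = $48.40

$48.40


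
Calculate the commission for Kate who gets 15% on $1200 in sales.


Convert rate to decimal:
15% = 0.15
Multiply by sales:
$1200 x 0.15 = $180

$180


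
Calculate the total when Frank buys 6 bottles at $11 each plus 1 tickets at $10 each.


Cost of bottles:
6 x $11 = $66
Cost of tickets:
1 x $10 = $10
Add both:
$66 + $10 = $76

$76


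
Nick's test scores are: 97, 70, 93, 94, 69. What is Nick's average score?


Add the scores:
97 + 70 + 93 + 94 + 69 = 423
Divide by the number of tests:
423 / 5 = 84.6

84.6


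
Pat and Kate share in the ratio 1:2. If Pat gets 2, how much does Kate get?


Find the multiplier:
2 / 1 = 2
Apply to Kate's share:
2 x 2 = 4

4


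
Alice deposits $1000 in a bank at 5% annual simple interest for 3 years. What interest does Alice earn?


Use the formula I = P x R x T / 100
P x R x T = 1000 x 5 x 3 = 15000
I = 15000 / 100 = $150

$150


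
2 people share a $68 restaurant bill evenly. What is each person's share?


Total bill: $68
Number of people: 2
Each pays: $68 / 2 = $34

$34


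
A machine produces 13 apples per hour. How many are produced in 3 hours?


Production rate: 13 apples per hour
Time: 3 hours
Total: 13 x 3 = 39 apples

39 apples


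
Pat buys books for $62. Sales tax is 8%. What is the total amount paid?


Calculate the tax:
8% of $62 = $4.96
Add tax to price:
$62 + $4.96 = $66.96

$66.96


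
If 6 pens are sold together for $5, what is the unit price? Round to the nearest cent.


Total cost: $5
Number of items: 6
Unit price: $5 / 6 = $0.8333... ≈ $0.83

$0.83


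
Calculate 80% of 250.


Convert percentage to decimal:
80% = 0.8
Multiply:
250 x 0.8 = 200

200


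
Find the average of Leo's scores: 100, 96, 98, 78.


Add the scores:
100 + 96 + 98 + 78 = 372
Divide by the number of tests:
372 / 4 = 93

93


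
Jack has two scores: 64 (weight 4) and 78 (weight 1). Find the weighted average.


Weighted sum:
4 x 64 + 1 x 78 = 334
Total weight:
4 + 1 = 5
Weighted average:
334 / 5 = 66.8

66.8


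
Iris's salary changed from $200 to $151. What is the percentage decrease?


Find the absolute change:
|151 - 200| = 49
Divide by original and multiply by 100:
49 / 200 x 100 = 24.5%

24.5%


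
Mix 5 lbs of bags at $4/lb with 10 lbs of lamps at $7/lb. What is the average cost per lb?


Cost of bags:
5 x $4 = $20
Cost of lamps:
10 x $7 = $70
Total cost: $20 + $70 = $90
Total weight: 15 lbs
Average: $90 / 15 = $6/lb

$6/lb


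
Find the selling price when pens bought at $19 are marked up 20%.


Calculate the markup amount:
20% of $19 = $3.80
Add to cost:
$19 + $3.80 = $22.80

$22.80


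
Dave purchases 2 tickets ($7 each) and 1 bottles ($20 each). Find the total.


Cost of tickets:
2 x $7 = $14
Cost of bottles:
1 x $20 = $20
Add both:
$14 + $20 = $34

$34


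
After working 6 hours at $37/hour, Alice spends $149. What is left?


Calculate earnings:
6 x $37 = $222
Subtract spending:
$222 - $149 = $73

$73


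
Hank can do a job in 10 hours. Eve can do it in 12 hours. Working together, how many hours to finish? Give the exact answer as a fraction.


Hank's rate: 1/10 of the job per hour
Eve's rate: 1/12 of the job per hour
Combined rate: 1/10 + 1/12 = 11/60 per hour
Time = 1 / (11/60) = 60/11 hours (≈ 5.45 hours)

60/11 hours


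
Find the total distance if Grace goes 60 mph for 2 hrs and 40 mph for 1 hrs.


Leg 1 distance:
60 x 2 = 120 miles
Leg 2 distance:
40 x 1 = 40 miles
Total distance:
120 + 40 = 160 miles

160 miles


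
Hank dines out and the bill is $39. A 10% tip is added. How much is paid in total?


Calculate the tip:
10% of $39 = $3.90
Add tip to meal cost:
$39 + $3.90 = $42.90

$42.90


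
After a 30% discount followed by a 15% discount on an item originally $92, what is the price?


First discount:
30% of $92 = $27.60
Price after first discount:
$92 - $27.60 = $64.40
Second discount:
15% of $64.40 = $9.66
Final price:
$64.40 - $9.66 = $54.74

$54.74


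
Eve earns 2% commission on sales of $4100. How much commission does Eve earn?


Convert rate to decimal:
2% = 0.02
Multiply by sales:
$4100 x 0.02 = $82

$82


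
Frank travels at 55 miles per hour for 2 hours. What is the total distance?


Use the formula: distance = speed x time
Speed = 55 mph, Time = 2 hours
55 x 2 = 110 miles

110 miles


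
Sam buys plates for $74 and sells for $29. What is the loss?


Selling price = $29
Cost price = $74
Loss = cost price - selling price:
Loss = $74 - $29 = $45

$45


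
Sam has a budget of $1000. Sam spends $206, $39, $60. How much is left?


Add up expenses:
$206 + $39 + $60 = $305
Subtract from budget:
$1000 - $305 = $695

$695


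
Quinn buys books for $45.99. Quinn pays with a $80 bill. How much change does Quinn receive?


Start with the amount paid:
$80
Subtract the price:
$80 - $45.99 = $34.01

$34.01


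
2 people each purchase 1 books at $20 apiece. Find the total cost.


Cost per person:
1 x $20 = $20
Group total:
2 x $20 = $40

$40


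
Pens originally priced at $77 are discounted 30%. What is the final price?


Calculate the discount amount:
30% of $77 = $23.10
Subtract from original:
$77 - $23.10 = $53.90

$53.90


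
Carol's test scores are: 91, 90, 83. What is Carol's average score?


Add the scores:
91 + 90 + 83 = 264
Divide by the number of tests:
264 / 3 = 88

88


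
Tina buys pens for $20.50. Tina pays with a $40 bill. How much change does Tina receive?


Start with the amount paid:
$40
Subtract the price:
$40 - $20.50 = $19.50

$19.50


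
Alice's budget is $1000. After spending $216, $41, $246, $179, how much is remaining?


Add up expenses:
$216 + $41 + $246 + $179 = $682
Subtract from budget:
$1000 - $682 = $318

$318


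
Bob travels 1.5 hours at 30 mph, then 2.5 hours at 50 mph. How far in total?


Leg 1 distance:
30 x 1.5 = 45 miles
Leg 2 distance:
50 x 2.5 = 125 miles
Total distance:
45 + 125 = 170 miles

170 miles


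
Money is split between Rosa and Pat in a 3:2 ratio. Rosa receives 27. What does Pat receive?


Find the multiplier:
27 / 3 = 9
Apply to Pat's share:
2 x 9 = 18

18


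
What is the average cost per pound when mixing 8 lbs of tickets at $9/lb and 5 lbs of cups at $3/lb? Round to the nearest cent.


Cost of tickets:
8 x $9 = $72
Cost of cups:
5 x $3 = $15
Total cost: $72 + $15 = $87
Total weight: 13 lbs
Average: $87 / 13 = $6.6923... ≈ $6.69/lb

$6.69/lb


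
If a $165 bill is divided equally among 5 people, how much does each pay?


Total bill: $165
Number of people: 5
Each pays: $165 / 5 = $33

$33


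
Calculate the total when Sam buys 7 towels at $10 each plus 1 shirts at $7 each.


Cost of towels:
7 x $10 = $70
Cost of shirts:
1 x $7 = $7
Add both:
$70 + $7 = $77

$77


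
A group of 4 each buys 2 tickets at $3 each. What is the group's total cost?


Cost per person:
2 x $3 = $6
Group total:
4 x $6 = $24

$24


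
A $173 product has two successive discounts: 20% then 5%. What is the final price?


First discount:
20% of $173 = $34.60
Price after first discount:
$173 - $34.60 = $138.40
Second discount:
5% of $138.40 = $6.92
Final price:
$138.40 - $6.92 = $131.48

$131.48


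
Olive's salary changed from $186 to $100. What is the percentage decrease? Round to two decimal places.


Find the absolute change:
|100 - 186| = 86
Divide by original and multiply by 100:
86 / 186 x 100 = 46.2365...% ≈ 46.24%

46.24%


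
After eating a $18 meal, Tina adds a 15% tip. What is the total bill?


Calculate the tip:
15% of $18 = $2.70
Add tip to meal cost:
$18 + $2.70 = $20.70

$20.70


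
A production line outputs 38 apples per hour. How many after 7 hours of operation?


Production rate: 38 apples per hour
Time: 7 hours
Total: 38 x 7 = 266 apples

266 apples


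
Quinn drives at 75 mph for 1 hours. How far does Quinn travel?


Use the formula: distance = speed x time
Speed = 75 mph, Time = 1 hours
75 x 1 = 75 miles

75 miles


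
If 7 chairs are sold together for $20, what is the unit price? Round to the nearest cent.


Total cost: $20
Number of items: 7
Unit price: $20 / 7 = $2.8571... ≈ $2.86

$2.86


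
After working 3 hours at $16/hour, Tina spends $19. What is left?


Calculate earnings:
3 x $16 = $48
Subtract spending:
$48 - $19 = $29

$29


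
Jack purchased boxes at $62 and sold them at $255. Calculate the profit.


Selling price = $255
Cost price = $62
Profit = selling price - cost price:
Profit = $255 - $62 = $193

$193


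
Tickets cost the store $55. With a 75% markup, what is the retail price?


Calculate the markup amount:
75% of $55 = $41.25
Add to cost:
$55 + $41.25 = $96.25

$96.25


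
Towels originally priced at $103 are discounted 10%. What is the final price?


Calculate the discount amount:
10% of $103 = $10.30
Subtract from original:
$103 - $10.30 = $92.70

$92.70


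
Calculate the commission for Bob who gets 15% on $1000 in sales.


Convert rate to decimal:
15% = 0.15
Multiply by sales:
$1000 x 0.15 = $150

$150


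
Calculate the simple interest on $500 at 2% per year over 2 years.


Use the formula I = P x R x T / 100
P x R x T = 500 x 2 x 2 = 2000
I = 2000 / 100 = $20

$20


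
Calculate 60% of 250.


Convert percentage to decimal:
60% = 0.6
Multiply:
250 x 0.6 = 150

150


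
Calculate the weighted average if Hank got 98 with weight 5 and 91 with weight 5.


Weighted sum:
5 x 98 + 5 x 91 = 945
Total weight:
5 + 5 = 10
Weighted average:
945 / 10 = 94.5

94.5


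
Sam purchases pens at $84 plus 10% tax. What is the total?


Calculate the tax:
10% of $84 = $8.40
Add tax to price:
$84 + $8.40 = $92.40

$92.40


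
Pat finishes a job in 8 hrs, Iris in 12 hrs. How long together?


Pat's rate: 1/8 of the job per hour
Iris's rate: 1/12 of the job per hour
Combined rate: 1/8 + 1/12 = 5/24 per hour
Time = 1 / (5/24) = 24/5 = 4.8 hours

4.8 hours


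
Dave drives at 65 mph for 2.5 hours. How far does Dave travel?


Use the formula: distance = speed x time
Speed = 65 mph, Time = 2.5 hours
65 x 2.5 = 162.5 miles

162.5 miles


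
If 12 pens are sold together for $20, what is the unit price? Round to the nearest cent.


Total cost: $20
Number of items: 12
Unit price: $20 / 12 = $1.6666... ≈ $1.67

$1.67


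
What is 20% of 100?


Convert percentage to decimal:
20% = 0.2
Multiply:
100 x 0.2 = 20

20


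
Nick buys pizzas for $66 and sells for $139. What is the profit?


Selling price = $139
Cost price = $66
Profit = selling price - cost price:
Profit = $139 - $66 = $73

$73


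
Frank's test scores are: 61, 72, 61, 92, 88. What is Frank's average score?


Add the scores:
61 + 72 + 61 + 92 + 88 = 374
Divide by the number of tests:
374 / 5 = 74.8

74.8


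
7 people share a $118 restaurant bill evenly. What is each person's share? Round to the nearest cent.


Total bill: $118
Number of people: 7
Each pays: $118 / 7 = $16.8571... ≈ $16.86

$16.86


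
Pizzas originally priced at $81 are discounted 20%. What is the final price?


Calculate the discount amount:
20% of $81 = $16.20
Subtract from original:
$81 - $16.20 = $64.80

$64.80


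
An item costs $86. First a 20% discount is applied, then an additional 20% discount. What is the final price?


First discount:
20% of $86 = $17.20
Price after first discount:
$86 - $17.20 = $68.80
Second discount:
20% of $68.80 = $13.76
Final price:
$68.80 - $13.76 = $55.04

$55.04


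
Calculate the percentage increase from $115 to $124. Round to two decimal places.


Find the absolute change:
|124 - 115| = 9
Divide by original and multiply by 100:
9 / 115 x 100 = 7.8260...% ≈ 7.83%

7.83%


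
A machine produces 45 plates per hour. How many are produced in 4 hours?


Production rate: 45 plates per hour
Time: 4 hours
Total: 45 x 4 = 180 plates

180 plates


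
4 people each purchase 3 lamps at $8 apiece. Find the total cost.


Cost per person:
3 x $8 = $24
Group total:
4 x $24 = $96

$96


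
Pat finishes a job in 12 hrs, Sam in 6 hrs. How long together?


Pat's rate: 1/12 of the job per hour
Sam's rate: 1/6 of the job per hour
Combined rate: 1/12 + 1/6 = 1/4 per hour
Time = 1 / (1/4) = 4 hours

4 hours


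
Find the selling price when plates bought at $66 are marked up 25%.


Calculate the markup amount:
25% of $66 = $16.50
Add to cost:
$66 + $16.50 = $82.50

$82.50


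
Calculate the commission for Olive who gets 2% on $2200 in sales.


Convert rate to decimal:
2% = 0.02
Multiply by sales:
$2200 x 0.02 = $44

$44


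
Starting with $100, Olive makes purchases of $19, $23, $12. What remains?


Add up expenses:
$19 + $23 + $12 = $54
Subtract from budget:
$100 - $54 = $46

$46


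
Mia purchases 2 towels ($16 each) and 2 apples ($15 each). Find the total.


Cost of towels:
2 x $16 = $32
Cost of apples:
2 x $15 = $30
Add both:
$32 + $30 = $62

$62


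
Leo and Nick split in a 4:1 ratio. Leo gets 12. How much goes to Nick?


Find the multiplier:
12 / 4 = 3
Apply to Nick's share:
1 x 3 = 3

3


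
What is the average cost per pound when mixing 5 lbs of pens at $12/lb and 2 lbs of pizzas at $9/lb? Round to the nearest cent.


Cost of pens:
5 x $12 = $60
Cost of pizzas:
2 x $9 = $18
Total cost: $60 + $18 = $78
Total weight: 7 lbs
Average: $78 / 7 = $11.1428... ≈ $11.14/lb

$11.14/lb


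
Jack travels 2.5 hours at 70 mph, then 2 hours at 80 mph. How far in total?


Leg 1 distance:
70 x 2.5 = 175 miles
Leg 2 distance:
80 x 2 = 160 miles
Total distance:
175 + 160 = 335 miles

335 miles


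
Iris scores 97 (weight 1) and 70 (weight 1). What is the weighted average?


Weighted sum:
1 x 97 + 1 x 70 = 167
Total weight:
1 + 1 = 2
Weighted average:
167 / 2 = 83.5

83.5


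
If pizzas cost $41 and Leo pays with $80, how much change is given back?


Start with the amount paid:
$80
Subtract the price:
$80 - $41 = $39

$39


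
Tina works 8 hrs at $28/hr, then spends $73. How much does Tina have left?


Calculate earnings:
8 x $28 = $224
Subtract spending:
$224 - $73 = $151

$151


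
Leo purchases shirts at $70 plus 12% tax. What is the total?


Calculate the tax:
12% of $70 = $8.40
Add tax to price:
$70 + $8.40 = $78.40

$78.40


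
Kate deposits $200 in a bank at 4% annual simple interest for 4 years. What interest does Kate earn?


Use the formula I = P x R x T / 100
P x R x T = 200 x 4 x 4 = 3200
I = 3200 / 100 = $32

$32


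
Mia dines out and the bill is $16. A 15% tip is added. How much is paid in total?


Calculate the tip:
15% of $16 = $2.40
Add tip to meal cost:
$16 + $2.40 = $18.40

$18.40


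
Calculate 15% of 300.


Convert percentage to decimal:
15% = 0.15
Multiply:
300 x 0.15 = 45

45


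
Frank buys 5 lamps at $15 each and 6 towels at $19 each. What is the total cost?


Cost of lamps:
5 x $15 = $75
Cost of towels:
6 x $19 = $114
Add both:
$75 + $114 = $189

$189


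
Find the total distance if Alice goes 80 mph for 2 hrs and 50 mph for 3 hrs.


Leg 1 distance:
80 x 2 = 160 miles
Leg 2 distance:
50 x 3 = 150 miles
Total distance:
160 + 150 = 310 miles

310 miles


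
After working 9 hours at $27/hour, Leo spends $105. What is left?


Calculate earnings:
9 x $27 = $243
Subtract spending:
$243 - $105 = $138

$138


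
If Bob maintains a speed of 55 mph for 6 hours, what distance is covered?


Use the formula: distance = speed x time
Speed = 55 mph, Time = 6 hours
55 x 6 = 330 miles

330 miles


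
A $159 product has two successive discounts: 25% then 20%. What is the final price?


First discount:
25% of $159 = $39.75
Price after first discount:
$159 - $39.75 = $119.25
Second discount:
20% of $119.25 = $23.85
Final price:
$119.25 - $23.85 = $95.40

$95.40


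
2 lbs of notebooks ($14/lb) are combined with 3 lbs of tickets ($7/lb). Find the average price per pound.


Cost of notebooks:
2 x $14 = $28
Cost of tickets:
3 x $7 = $21
Total cost: $28 + $21 = $49
Total weight: 5 lbs
Average: $49 / 5 = $9.80/lb

$9.80/lb


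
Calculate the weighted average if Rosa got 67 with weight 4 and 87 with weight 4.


Weighted sum:
4 x 67 + 4 x 87 = 616
Total weight:
4 + 4 = 8
Weighted average:
616 / 8 = 77

77


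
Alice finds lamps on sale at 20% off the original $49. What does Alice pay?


Calculate the discount amount:
20% of $49 = $9.80
Subtract from original:
$49 - $9.80 = $39.20

$39.20


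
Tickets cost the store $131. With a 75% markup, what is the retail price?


Calculate the markup amount:
75% of $131 = $98.25
Add to cost:
$131 + $98.25 = $229.25

$229.25


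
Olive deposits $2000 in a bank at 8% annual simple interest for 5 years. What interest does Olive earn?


Use the formula I = P x R x T / 100
P x R x T = 2000 x 8 x 5 = 80000
I = 80000 / 100 = $800

$800


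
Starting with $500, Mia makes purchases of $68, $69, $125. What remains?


Add up expenses:
$68 + $69 + $125 = $262
Subtract from budget:
$500 - $262 = $238

$238


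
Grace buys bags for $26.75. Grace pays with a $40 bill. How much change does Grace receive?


Start with the amount paid:
$40
Subtract the price:
$40 - $26.75 = $13.25

$13.25


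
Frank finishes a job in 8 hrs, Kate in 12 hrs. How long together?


Frank's rate: 1/8 of the job per hour
Kate's rate: 1/12 of the job per hour
Combined rate: 1/8 + 1/12 = 5/24 per hour
Time = 1 / (5/24) = 24/5 = 4.8 hours

4.8 hours


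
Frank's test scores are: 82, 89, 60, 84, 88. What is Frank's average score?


Add the scores:
82 + 89 + 60 + 84 + 88 = 403
Divide by the number of tests:
403 / 5 = 80.6

80.6


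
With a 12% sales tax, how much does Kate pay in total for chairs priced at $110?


Calculate the tax:
12% of $110 = $13.20
Add tax to price:
$110 + $13.20 = $123.20

$123.20


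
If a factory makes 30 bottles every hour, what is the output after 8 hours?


Production rate: 30 bottles per hour
Time: 8 hours
Total: 30 x 8 = 240 bottles

240 bottles


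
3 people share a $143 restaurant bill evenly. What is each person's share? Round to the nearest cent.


Total bill: $143
Number of people: 3
Each pays: $143 / 3 = $47.6666... ≈ $47.67

$47.67


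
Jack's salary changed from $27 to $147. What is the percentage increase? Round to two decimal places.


Find the absolute change:
|147 - 27| = 120
Divide by original and multiply by 100:
120 / 27 x 100 = 444.4444...% ≈ 444.44%

444.44%


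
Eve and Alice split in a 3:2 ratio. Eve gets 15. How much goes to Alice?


Find the multiplier:
15 / 3 = 5
Apply to Alice's share:
2 x 5 = 10

10


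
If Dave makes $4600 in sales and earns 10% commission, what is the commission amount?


Convert rate to decimal:
10% = 0.1
Multiply by sales:
$4600 x 0.1 = $460

$460


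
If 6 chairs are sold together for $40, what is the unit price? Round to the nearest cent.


Total cost: $40
Number of items: 6
Unit price: $40 / 6 = $6.6666... ≈ $6.67

$6.67


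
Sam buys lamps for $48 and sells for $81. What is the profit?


Selling price = $81
Cost price = $48
Profit = selling price - cost price:
Profit = $81 - $48 = $33

$33


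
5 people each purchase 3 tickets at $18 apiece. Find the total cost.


Cost per person:
3 x $18 = $54
Group total:
5 x $54 = $270

$270


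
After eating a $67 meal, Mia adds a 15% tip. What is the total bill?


Calculate the tip:
15% of $67 = $10.05
Add tip to meal cost:
$67 + $10.05 = $77.05

$77.05


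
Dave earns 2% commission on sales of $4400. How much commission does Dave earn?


Convert rate to decimal:
2% = 0.02
Multiply by sales:
$4400 x 0.02 = $88

$88


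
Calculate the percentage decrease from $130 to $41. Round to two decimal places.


Find the absolute change:
|41 - 130| = 89
Divide by original and multiply by 100:
89 / 130 x 100 = 68.4615...% ≈ 68.46%

68.46%


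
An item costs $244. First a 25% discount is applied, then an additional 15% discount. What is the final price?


First discount:
25% of $244 = $61
Price after first discount:
$244 - $61 = $183
Second discount:
15% of $183 = $27.45
Final price:
$183 - $27.45 = $155.55

$155.55


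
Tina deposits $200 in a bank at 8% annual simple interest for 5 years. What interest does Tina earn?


Use the formula I = P x R x T / 100
P x R x T = 200 x 8 x 5 = 8000
I = 8000 / 100 = $80

$80


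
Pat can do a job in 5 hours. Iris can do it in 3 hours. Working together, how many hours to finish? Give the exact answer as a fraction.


Pat's rate: 1/5 of the job per hour
Iris's rate: 1/3 of the job per hour
Combined rate: 1/5 + 1/3 = 8/15 per hour
Time = 1 / (8/15) = 15/8 hours (≈ 1.88 hours)

15/8 hours


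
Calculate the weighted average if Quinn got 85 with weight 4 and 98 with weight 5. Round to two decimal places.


Weighted sum:
4 x 85 + 5 x 98 = 830
Total weight:
4 + 5 = 9
Weighted average:
830 / 9 = 92.2222... ≈ 92.22

92.22


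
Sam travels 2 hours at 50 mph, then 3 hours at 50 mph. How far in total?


Leg 1 distance:
50 x 2 = 100 miles
Leg 2 distance:
50 x 3 = 150 miles
Total distance:
100 + 150 = 250 miles

250 miles


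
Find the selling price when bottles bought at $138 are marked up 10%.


Calculate the markup amount:
10% of $138 = $13.80
Add to cost:
$138 + $13.80 = $151.80

$151.80


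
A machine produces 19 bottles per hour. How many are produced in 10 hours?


Production rate: 19 bottles per hour
Time: 10 hours
Total: 19 x 10 = 190 bottles

190 bottles


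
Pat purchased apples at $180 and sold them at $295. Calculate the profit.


Selling price = $295
Cost price = $180
Profit = selling price - cost price:
Profit = $295 - $180 = $115

$115


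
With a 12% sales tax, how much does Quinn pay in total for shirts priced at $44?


Calculate the tax:
12% of $44 = $5.28
Add tax to price:
$44 + $5.28 = $49.28

$49.28


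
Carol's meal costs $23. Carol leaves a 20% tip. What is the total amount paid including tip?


Calculate the tip:
20% of $23 = $4.60
Add tip to meal cost:
$23 + $4.60 = $27.60

$27.60


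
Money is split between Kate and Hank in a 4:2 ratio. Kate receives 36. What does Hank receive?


Find the multiplier:
36 / 4 = 9
Apply to Hank's share:
2 x 9 = 18

18


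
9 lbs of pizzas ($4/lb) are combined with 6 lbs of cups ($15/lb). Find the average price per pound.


Cost of pizzas:
9 x $4 = $36
Cost of cups:
6 x $15 = $90
Total cost: $36 + $90 = $126
Total weight: 15 lbs
Average: $126 / 15 = $8.40/lb

$8.40/lb


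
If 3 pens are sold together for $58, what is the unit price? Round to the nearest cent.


Total cost: $58
Number of items: 3
Unit price: $58 / 3 = $19.3333... ≈ $19.33

$19.33


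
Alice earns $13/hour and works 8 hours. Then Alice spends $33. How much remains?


Calculate earnings:
8 x $13 = $104
Subtract spending:
$104 - $33 = $71

$71


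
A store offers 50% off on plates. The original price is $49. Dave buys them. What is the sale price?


Calculate the discount amount:
50% of $49 = $24.50
Subtract from original:
$49 - $24.50 = $24.50

$24.50


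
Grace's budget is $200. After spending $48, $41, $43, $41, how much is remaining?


Add up expenses:
$48 + $41 + $43 + $41 = $173
Subtract from budget:
$200 - $173 = $27

$27


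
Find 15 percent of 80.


Convert percentage to decimal:
15% = 0.15
Multiply:
80 x 0.15 = 12

12


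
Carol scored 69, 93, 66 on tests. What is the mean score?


Add the scores:
69 + 93 + 66 = 228
Divide by the number of tests:
228 / 3 = 76

76


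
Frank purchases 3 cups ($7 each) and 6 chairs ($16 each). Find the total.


Cost of cups:
3 x $7 = $21
Cost of chairs:
6 x $16 = $96
Add both:
$21 + $96 = $117

$117


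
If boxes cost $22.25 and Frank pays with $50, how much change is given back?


Start with the amount paid:
$50
Subtract the price:
$50 - $22.25 = $27.75

$27.75


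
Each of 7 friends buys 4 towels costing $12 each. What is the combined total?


Cost per person:
4 x $12 = $48
Group total:
7 x $48 = $336

$336


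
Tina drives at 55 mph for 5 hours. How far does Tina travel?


Use the formula: distance = speed x time
Speed = 55 mph, Time = 5 hours
55 x 5 = 275 miles

275 miles


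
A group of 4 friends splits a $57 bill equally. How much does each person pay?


Total bill: $57
Number of people: 4
Each pays: $57 / 4 = $14.25

$14.25


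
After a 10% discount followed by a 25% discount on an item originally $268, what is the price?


First discount:
10% of $268 = $26.80
Price after first discount:
$268 - $26.80 = $241.20
Second discount:
25% of $241.20 = $60.30
Final price:
$241.20 - $60.30 = $180.90

$180.90


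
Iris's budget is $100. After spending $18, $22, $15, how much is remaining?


Add up expenses:
$18 + $22 + $15 = $55
Subtract from budget:
$100 - $55 = $45

$45


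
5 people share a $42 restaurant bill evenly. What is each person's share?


Total bill: $42
Number of people: 5
Each pays: $42 / 5 = $8.40

$8.40


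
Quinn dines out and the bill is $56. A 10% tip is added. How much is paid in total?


Calculate the tip:
10% of $56 = $5.60
Add tip to meal cost:
$56 + $5.60 = $61.60

$61.60


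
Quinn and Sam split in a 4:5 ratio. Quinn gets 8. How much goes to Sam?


Find the multiplier:
8 / 4 = 2
Apply to Sam's share:
5 x 2 = 10

10


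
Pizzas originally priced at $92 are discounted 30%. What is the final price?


Calculate the discount amount:
30% of $92 = $27.60
Subtract from original:
$92 - $27.60 = $64.40

$64.40


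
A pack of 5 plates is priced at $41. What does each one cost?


Total cost: $41
Number of items: 5
Unit price: $41 / 5 = $8.20

$8.20


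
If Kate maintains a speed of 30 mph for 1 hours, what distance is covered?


Use the formula: distance = speed x time
Speed = 30 mph, Time = 1 hours
30 x 1 = 30 miles

30 miles


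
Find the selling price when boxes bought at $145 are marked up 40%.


Calculate the markup amount:
40% of $145 = $58
Add to cost:
$145 + $58 = $203

$203


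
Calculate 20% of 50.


Convert percentage to decimal:
20% = 0.2
Multiply:
50 x 0.2 = 10

10


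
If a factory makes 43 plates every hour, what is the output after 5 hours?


Production rate: 43 plates per hour
Time: 5 hours
Total: 43 x 5 = 215 plates

215 plates


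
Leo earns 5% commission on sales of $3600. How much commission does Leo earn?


Convert rate to decimal:
5% = 0.05
Multiply by sales:
$3600 x 0.05 = $180

$180


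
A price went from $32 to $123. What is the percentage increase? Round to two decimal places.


Find the absolute change:
|123 - 32| = 91
Divide by original and multiply by 100:
91 / 32 x 100 = 284.375% ≈ 284.38%

284.38%


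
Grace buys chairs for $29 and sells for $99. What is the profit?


Selling price = $99
Cost price = $29
Profit = selling price - cost price:
Profit = $99 - $29 = $70

$70


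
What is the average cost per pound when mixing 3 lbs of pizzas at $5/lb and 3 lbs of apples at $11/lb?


Cost of pizzas:
3 x $5 = $15
Cost of apples:
3 x $11 = $33
Total cost: $15 + $33 = $48
Total weight: 6 lbs
Average: $48 / 6 = $8/lb

$8/lb


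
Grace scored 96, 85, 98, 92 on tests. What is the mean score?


Add the scores:
96 + 85 + 98 + 92 = 371
Divide by the number of tests:
371 / 4 = 92.75

92.75


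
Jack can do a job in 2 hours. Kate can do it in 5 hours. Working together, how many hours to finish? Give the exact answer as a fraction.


Jack's rate: 1/2 of the job per hour
Kate's rate: 1/5 of the job per hour
Combined rate: 1/2 + 1/5 = 7/10 per hour
Time = 1 / (7/10) = 10/7 hours (≈ 1.43 hours)

10/7 hours


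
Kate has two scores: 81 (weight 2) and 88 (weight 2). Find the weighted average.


Weighted sum:
2 x 81 + 2 x 88 = 338
Total weight:
2 + 2 = 4
Weighted average:
338 / 4 = 84.5

84.5


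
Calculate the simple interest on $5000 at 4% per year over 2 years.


Use the formula I = P x R x T / 100
P x R x T = 5000 x 4 x 2 = 40000
I = 40000 / 100 = $400

$400


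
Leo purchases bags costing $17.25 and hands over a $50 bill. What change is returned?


Start with the amount paid:
$50
Subtract the price:
$50 - $17.25 = $32.75

$32.75


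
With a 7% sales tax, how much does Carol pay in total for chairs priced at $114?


Calculate the tax:
7% of $114 = $7.98
Add tax to price:
$114 + $7.98 = $121.98

$121.98


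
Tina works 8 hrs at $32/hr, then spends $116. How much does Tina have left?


Calculate earnings:
8 x $32 = $256
Subtract spending:
$256 - $116 = $140

$140


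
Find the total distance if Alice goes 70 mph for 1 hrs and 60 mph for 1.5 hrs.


Leg 1 distance:
70 x 1 = 70 miles
Leg 2 distance:
60 x 1.5 = 90 miles
Total distance:
70 + 90 = 160 miles

160 miles


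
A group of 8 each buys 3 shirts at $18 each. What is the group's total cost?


Cost per person:
3 x $18 = $54
Group total:
8 x $54 = $432

$432


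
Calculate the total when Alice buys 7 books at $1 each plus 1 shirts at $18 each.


Cost of books:
7 x $1 = $7
Cost of shirts:
1 x $18 = $18
Add both:
$7 + $18 = $25

$25


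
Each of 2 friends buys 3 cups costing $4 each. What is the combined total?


Cost per person:
3 x $4 = $12
Group total:
2 x $12 = $24

$24


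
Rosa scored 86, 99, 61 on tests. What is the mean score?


Add the scores:
86 + 99 + 61 = 246
Divide by the number of tests:
246 / 3 = 82

82


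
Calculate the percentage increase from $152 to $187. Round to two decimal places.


Find the absolute change:
|187 - 152| = 35
Divide by original and multiply by 100:
35 / 152 x 100 = 23.0263...% ≈ 23.03%

23.03%


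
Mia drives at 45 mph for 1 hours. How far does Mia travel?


Use the formula: distance = speed x time
Speed = 45 mph, Time = 1 hours
45 x 1 = 45 miles

45 miles


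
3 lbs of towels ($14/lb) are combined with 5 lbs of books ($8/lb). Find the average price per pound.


Cost of towels:
3 x $14 = $42
Cost of books:
5 x $8 = $40
Total cost: $42 + $40 = $82
Total weight: 8 lbs
Average: $82 / 8 = $10.25/lb

$10.25/lb


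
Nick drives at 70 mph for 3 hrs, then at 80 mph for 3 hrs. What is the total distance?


Leg 1 distance:
70 x 3 = 210 miles
Leg 2 distance:
80 x 3 = 240 miles
Total distance:
210 + 240 = 450 miles

450 miles


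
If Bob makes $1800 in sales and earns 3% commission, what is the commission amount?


Convert rate to decimal:
3% = 0.03
Multiply by sales:
$1800 x 0.03 = $54

$54


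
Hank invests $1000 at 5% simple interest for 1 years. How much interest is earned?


Use the formula I = P x R x T / 100
P x R x T = 1000 x 5 x 1 = 5000
I = 5000 / 100 = $50

$50


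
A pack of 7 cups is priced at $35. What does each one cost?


Total cost: $35
Number of items: 7
Unit price: $35 / 7 = $5

$5


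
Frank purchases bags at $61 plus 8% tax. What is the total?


Calculate the tax:
8% of $61 = $4.88
Add tax to price:
$61 + $4.88 = $65.88

$65.88


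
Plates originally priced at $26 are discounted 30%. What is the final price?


Calculate the discount amount:
30% of $26 = $7.80
Subtract from original:
$26 - $7.80 = $18.20

$18.20


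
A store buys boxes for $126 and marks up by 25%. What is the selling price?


Calculate the markup amount:
25% of $126 = $31.50
Add to cost:
$126 + $31.50 = $157.50

$157.50


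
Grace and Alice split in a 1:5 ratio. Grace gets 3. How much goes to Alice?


Find the multiplier:
3 / 1 = 3
Apply to Alice's share:
5 x 3 = 15

15


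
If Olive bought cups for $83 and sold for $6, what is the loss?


Selling price = $6
Cost price = $83
Loss = cost price - selling price:
Loss = $83 - $6 = $77

$77
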